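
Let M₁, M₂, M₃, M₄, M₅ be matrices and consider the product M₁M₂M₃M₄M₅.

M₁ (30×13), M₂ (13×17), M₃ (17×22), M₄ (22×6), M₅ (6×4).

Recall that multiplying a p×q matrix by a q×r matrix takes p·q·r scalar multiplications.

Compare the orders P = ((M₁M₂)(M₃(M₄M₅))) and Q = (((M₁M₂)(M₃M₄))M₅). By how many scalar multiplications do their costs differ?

1960

Order P = ((M₁M₂)(M₃(M₄M₅))): (M₁M₂): 30×13 by 13×17 → 30×17, cost 30·13·17 = 6630; (M₄M₅): 22×6 by 6×4 → 22×4, cost 22·6·4 = 528; (M₃(M₄M₅)): 17×22 by 22×4 → 17×4, cost 17·22·4 = 1496; cumulative 2024; ((M₁M₂)(M₃(M₄M₅))): 30×17 by 17×4 → 30×4, cost 30·17·4 = 2040; cumulative 10694. Total 10694.
Order Q = (((M₁M₂)(M₃M₄))M₅): (M₁M₂): 30×13 by 13×17 → 30×17, cost 30·13·17 = 6630; (M₃M₄): 17×22 by 22×6 → 17×6, cost 17·22·6 = 2244; ((M₁M₂)(M₃M₄)): 30×17 by 17×6 → 30×6, cost 30·17·6 = 3060; cumulative 11934; (((M₁M₂)(M₃M₄))M₅): 30×6 by 6×4 → 30×4, cost 30·6·4 = 720; cumulative 12654. Total 12654.
Difference: |10694 − 12654| = 1960.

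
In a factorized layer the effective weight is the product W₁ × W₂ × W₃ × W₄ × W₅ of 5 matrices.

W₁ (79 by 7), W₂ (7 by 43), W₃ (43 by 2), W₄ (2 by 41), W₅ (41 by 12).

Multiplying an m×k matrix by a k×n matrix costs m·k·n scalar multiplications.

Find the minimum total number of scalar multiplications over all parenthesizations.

4588

Adjacent pairs: W₁W₂ = 79·7·43 = 23779; W₂W₃ = 7·43·2 = 602; W₃W₄ = 43·2·41 = 3526; W₄W₅ = 2·41·12 = 984.
Length 3: W₁..W₃: k=1: 0+602+79·7·2=1708; k=2: 23779+0+79·43·2=30573 → min 1708 | W₂..W₄: k=2: 0+3526+7·43·41=15867; k=3: 602+0+7·2·41=1176 → min 1176 | W₃..W₅: k=3: 0+984+43·2·12=2016; k=4: 3526+0+43·41·12=24682 → min 2016.
Length 4: W₁..W₄: k=1: 0+1176+79·7·41=23849; k=2: 23779+3526+79·43·41=166582; k=3: 1708+0+79·2·41=8186 → min 8186 | W₂..W₅: k=2: 0+2016+7·43·12=5628; k=3: 602+984+7·2·12=1754; k=4: 1176+0+7·41·12=4620 → min 1754.
Length 5: W₁..W₅: k=1: 0+1754+79·7·12=8390; k=2: 23779+2016+79·43·12=66559; k=3: 1708+984+79·2·12=4588; k=4: 8186+0+79·41·12=47054 → min 4588.
Optimal order: ((W₁ × (W₂ × W₃)) × (W₄ × W₅)) with cost 4588.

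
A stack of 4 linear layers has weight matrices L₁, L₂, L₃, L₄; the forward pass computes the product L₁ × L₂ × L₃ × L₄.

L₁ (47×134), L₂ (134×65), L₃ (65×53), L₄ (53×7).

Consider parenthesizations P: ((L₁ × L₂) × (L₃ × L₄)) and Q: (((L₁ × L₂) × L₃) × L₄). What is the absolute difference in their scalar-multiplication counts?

Order P = ((L₁ × L₂) × (L₃ × L₄)): (L₁ × L₂): 47×134 by 134×65 → 47×65, cost 47·134·65 = 409370; (L₃ × L₄): 65×53 by 53×7 → 65×7, cost 65·53·7 = 24115; ((L₁ × L₂) × (L₃ × L₄)): 47×65 by 65×7 → 47×7, cost 47·65·7 = 21385; cumulative 454870. Total 454870.
Order Q = (((L₁ × L₂) × L₃) × L₄): (L₁ × L₂): 47×134 by 134×65 → 47×65, cost 47·134·65 = 409370; ((L₁ × L₂) × L₃): 47×65 by 65×53 → 47×53, cost 47·65·53 = 161915; cumulative 571285; (((L₁ × L₂) × L₃) × L₄): 47×53 by 53×7 → 47×7, cost 47·53·7 = 17437; cumulative 588722. Total 588722.
Difference: |454870 − 588722| = 133852.

133852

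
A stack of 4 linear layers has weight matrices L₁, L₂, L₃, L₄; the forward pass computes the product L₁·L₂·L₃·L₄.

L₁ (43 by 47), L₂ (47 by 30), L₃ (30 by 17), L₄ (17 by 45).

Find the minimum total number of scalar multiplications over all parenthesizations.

91222

Adjacent pairs: L₁L₂ = 43·47·30 = 60630; L₂L₃ = 47·30·17 = 23970; L₃L₄ = 30·17·45 = 22950.
Length 3: L₁..L₃: k=1: 0+23970+43·47·17=58327; k=2: 60630+0+43·30·17=82560 → min 58327 | L₂..L₄: k=2: 0+22950+47·30·45=86400; k=3: 23970+0+47·17·45=59925 → min 59925.
Length 4: L₁..L₄: k=1: 0+59925+43·47·45=150870; k=2: 60630+22950+43·30·45=141630; k=3: 58327+0+43·17·45=91222 → min 91222.
Optimal order: ((L₁·(L₂·L₃))·L₄) with cost 91222.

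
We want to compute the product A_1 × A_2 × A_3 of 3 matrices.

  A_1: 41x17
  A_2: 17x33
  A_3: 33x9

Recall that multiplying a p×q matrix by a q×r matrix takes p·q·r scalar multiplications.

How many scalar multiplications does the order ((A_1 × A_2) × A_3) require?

35178

(A_1 × A_2): 41×17 by 17×33 → 41×33, cost 41·17·33 = 23001
((A_1 × A_2) × A_3): 41×33 by 33×9 → 41×9, cost 41·33·9 = 12177; cumulative 35178
Total: 35178 scalar multiplications.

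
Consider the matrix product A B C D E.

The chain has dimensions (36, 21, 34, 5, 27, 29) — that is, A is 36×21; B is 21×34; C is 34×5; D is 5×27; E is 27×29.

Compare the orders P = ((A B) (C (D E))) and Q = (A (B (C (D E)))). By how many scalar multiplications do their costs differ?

18570

Order P = ((A B) (C (D E))): (A B): 36×21 by 21×34 → 36×34, cost 36·21·34 = 25704; (D E): 5×27 by 27×29 → 5×29, cost 5·27·29 = 3915; (C (D E)): 34×5 by 5×29 → 34×29, cost 34·5·29 = 4930; cumulative 8845; ((A B) (C (D E))): 36×34 by 34×29 → 36×29, cost 36·34·29 = 35496; cumulative 70045. Total 70045.
Order Q = (A (B (C (D E)))): (D E): 5×27 by 27×29 → 5×29, cost 5·27·29 = 3915; (C (D E)): 34×5 by 5×29 → 34×29, cost 34·5·29 = 4930; cumulative 8845; (B (C (D E))): 21×34 by 34×29 → 21×29, cost 21·34·29 = 20706; cumulative 29551; (A (B (C (D E)))): 36×21 by 21×29 → 36×29, cost 36·21·29 = 21924; cumulative 51475. Total 51475.
Difference: |70045 − 51475| = 18570.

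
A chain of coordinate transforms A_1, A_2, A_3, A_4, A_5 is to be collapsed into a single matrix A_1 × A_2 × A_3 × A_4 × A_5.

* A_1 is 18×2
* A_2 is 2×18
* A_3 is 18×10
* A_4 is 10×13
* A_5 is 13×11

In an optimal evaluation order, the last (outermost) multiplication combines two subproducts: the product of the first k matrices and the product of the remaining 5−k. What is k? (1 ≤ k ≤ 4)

1

Adjacent pairs: A_1A_2 = 18·2·18 = 648; A_2A_3 = 2·18·10 = 360; A_3A_4 = 18·10·13 = 2340; A_4A_5 = 10·13·11 = 1430.
Length 3: A_1..A_3: k=1: 0+360+18·2·10=720; k=2: 648+0+18·18·10=3888 → min 720 | A_2..A_4: k=2: 0+2340+2·18·13=2808; k=3: 360+0+2·10·13=620 → min 620 | A_3..A_5: k=3: 0+1430+18·10·11=3410; k=4: 2340+0+18·13·11=4914 → min 3410.
Length 4: A_1..A_4: k=1: 0+620+18·2·13=1088; k=2: 648+2340+18·18·13=7200; k=3: 720+0+18·10·13=3060 → min 1088 | A_2..A_5: k=2: 0+3410+2·18·11=3806; k=3: 360+1430+2·10·11=2010; k=4: 620+0+2·13·11=906 → min 906.
Top-level splits: k=1: (A_1..A_1)·(A_2..A_5) → 0+906+18·2·11 = 1302; k=2: (A_1..A_2)·(A_3..A_5) → 648+3410+18·18·11 = 7622; k=3: (A_1..A_3)·(A_4..A_5) → 720+1430+18·10·11 = 4130; k=4: (A_1..A_4)·(A_5..A_5) → 1088+0+18·13·11 = 3662.
Best split is after A_1, i.e. k = 1.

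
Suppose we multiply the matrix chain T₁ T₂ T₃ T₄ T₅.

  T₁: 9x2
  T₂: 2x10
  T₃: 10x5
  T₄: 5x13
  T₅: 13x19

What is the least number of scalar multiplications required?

1066

Adjacent pairs: T₁T₂ = 9·2·10 = 180; T₂T₃ = 2·10·5 = 100; T₃T₄ = 10·5·13 = 650; T₄T₅ = 5·13·19 = 1235.
Length 3: T₁..T₃: k=1: 0+100+9·2·5=190; k=2: 180+0+9·10·5=630 → min 190 | T₂..T₄: k=2: 0+650+2·10·13=910; k=3: 100+0+2·5·13=230 → min 230 | T₃..T₅: k=3: 0+1235+10·5·19=2185; k=4: 650+0+10·13·19=3120 → min 2185.
Length 4: T₁..T₄: k=1: 0+230+9·2·13=464; k=2: 180+650+9·10·13=2000; k=3: 190+0+9·5·13=775 → min 464 | T₂..T₅: k=2: 0+2185+2·10·19=2565; k=3: 100+1235+2·5·19=1525; k=4: 230+0+2·13·19=724 → min 724.
Length 5: T₁..T₅: k=1: 0+724+9·2·19=1066; k=2: 180+2185+9·10·19=4075; k=3: 190+1235+9·5·19=2280; k=4: 464+0+9·13·19=2687 → min 1066.
Optimal order: (T₁ (((T₂ T₃) T₄) T₅)) with cost 1066.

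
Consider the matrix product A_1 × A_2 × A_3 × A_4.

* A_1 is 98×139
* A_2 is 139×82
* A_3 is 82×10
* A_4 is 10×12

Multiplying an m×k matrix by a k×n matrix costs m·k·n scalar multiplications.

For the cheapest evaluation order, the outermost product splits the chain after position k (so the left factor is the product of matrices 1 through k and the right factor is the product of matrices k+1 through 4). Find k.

3

Adjacent pairs: A_1A_2 = 98·139·82 = 1117004; A_2A_3 = 139·82·10 = 113980; A_3A_4 = 82·10·12 = 9840.
Length 3: A_1..A_3: k=1: 0+113980+98·139·10=250200; k=2: 1117004+0+98·82·10=1197364 → min 250200 | A_2..A_4: k=2: 0+9840+139·82·12=146616; k=3: 113980+0+139·10·12=130660 → min 130660.
Top-level splits: k=1: (A_1..A_1)·(A_2..A_4) → 0+130660+98·139·12 = 294124; k=2: (A_1..A_2)·(A_3..A_4) → 1117004+9840+98·82·12 = 1223276; k=3: (A_1..A_3)·(A_4..A_4) → 250200+0+98·10·12 = 261960.
Best split is after A_3, i.e. k = 3.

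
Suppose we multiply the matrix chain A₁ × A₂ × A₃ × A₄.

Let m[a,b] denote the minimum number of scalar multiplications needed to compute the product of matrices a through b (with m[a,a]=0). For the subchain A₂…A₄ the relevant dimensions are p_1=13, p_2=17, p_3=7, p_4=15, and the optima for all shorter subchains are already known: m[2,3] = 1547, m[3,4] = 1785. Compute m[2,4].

2912

m[2,4] = min over k∈[2,3] of m[2,k]+m[k+1,4]+p_{1}·p_k·p_{4}.
k=2: 0 + 1785 + 13·17·15 = 5100; k=3: 1547 + 0 + 13·7·15 = 2912.
Minimum: 2912 at k=3.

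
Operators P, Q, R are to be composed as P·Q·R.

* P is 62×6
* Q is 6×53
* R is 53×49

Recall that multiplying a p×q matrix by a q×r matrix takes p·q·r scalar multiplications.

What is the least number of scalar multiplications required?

33810

Order (P·(Q·R)): (Q·R): 6×53 by 53×49 → 6×49, cost 6·53·49 = 15582; (P·(Q·R)): 62×6 by 6×49 → 62×49, cost 62·6·49 = 18228; cumulative 33810. Total 33810.
Order ((P·Q)·R): (P·Q): 62×6 by 6×53 → 62×53, cost 62·6·53 = 19716; ((P·Q)·R): 62×53 by 53×49 → 62×49, cost 62·53·49 = 161014; cumulative 180730. Total 180730.
Minimum: 33810.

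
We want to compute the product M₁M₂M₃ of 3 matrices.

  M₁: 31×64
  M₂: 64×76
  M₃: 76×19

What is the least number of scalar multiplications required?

130112

Order (M₁(M₂M₃)): (M₂M₃): 64×76 by 76×19 → 64×19, cost 64·76·19 = 92416; (M₁(M₂M₃)): 31×64 by 64×19 → 31×19, cost 31·64·19 = 37696; cumulative 130112. Total 130112.
Order ((M₁M₂)M₃): (M₁M₂): 31×64 by 64×76 → 31×76, cost 31·64·76 = 150784; ((M₁M₂)M₃): 31×76 by 76×19 → 31×19, cost 31·76·19 = 44764; cumulative 195548. Total 195548.
Minimum: 130112.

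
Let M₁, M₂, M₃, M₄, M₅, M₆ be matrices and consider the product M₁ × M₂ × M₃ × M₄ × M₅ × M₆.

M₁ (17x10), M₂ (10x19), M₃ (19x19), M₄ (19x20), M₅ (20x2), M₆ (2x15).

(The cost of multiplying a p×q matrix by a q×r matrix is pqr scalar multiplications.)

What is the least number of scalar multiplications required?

Adjacent pairs: M₁M₂ = 17·10·19 = 3230; M₂M₃ = 10·19·19 = 3610; M₃M₄ = 19·19·20 = 7220; M₄M₅ = 19·20·2 = 760; M₅M₆ = 20·2·15 = 600.
Length 3: M₁..M₃: k=1: 0+3610+17·10·19=6840; k=2: 3230+0+17·19·19=9367 → min 6840 | M₂..M₄: k=2: 0+7220+10·19·20=11020; k=3: 3610+0+10·19·20=7410 → min 7410 | M₃..M₅: k=3: 0+760+19·19·2=1482; k=4: 7220+0+19·20·2=7980 → min 1482 | M₄..M₆: k=4: 0+600+19·20·15=6300; k=5: 760+0+19·2·15=1330 → min 1330.
Length 4: M₁..M₄: k=1: 0+7410+17·10·20=10810; k=2: 3230+7220+17·19·20=16910; k=3: 6840+0+17·19·20=13300 → min 10810 | M₂..M₅: k=2: 0+1482+10·19·2=1862; k=3: 3610+760+10·19·2=4750; k=4: 7410+0+10·20·2=7810 → min 1862 | M₃..M₆: k=3: 0+1330+19·19·15=6745; k=4: 7220+600+19·20·15=13520; k=5: 1482+0+19·2·15=2052 → min 2052.
Length 5: M₁..M₅: k=1: 0+1862+17·10·2=2202; k=2: 3230+1482+17·19·2=5358; k=3: 6840+760+17·19·2=8246; k=4: 10810+0+17·20·2=11490 → min 2202 | M₂..M₆: k=2: 0+2052+10·19·15=4902; k=3: 3610+1330+10·19·15=7790; k=4: 7410+600+10·20·15=11010; k=5: 1862+0+10·2·15=2162 → min 2162.
Length 6: M₁..M₆: k=1: 0+2162+17·10·15=4712; k=2: 3230+2052+17·19·15=10127; k=3: 6840+1330+17·19·15=13015; k=4: 10810+600+17·20·15=16510; k=5: 2202+0+17·2·15=2712 → min 2712.
Optimal order: ((M₁ × (M₂ × (M₃ × (M₄ × M₅)))) × M₆) with cost 2712.

2712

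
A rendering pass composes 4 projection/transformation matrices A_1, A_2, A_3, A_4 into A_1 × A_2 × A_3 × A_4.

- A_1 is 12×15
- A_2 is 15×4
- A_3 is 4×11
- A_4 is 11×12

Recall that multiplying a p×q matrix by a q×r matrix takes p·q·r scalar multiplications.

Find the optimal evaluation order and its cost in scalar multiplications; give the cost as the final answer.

1824

Adjacent pairs: A_1A_2 = 12·15·4 = 720; A_2A_3 = 15·4·11 = 660; A_3A_4 = 4·11·12 = 528.
Length 3: A_1..A_3: k=1: 0+660+12·15·11=2640; k=2: 720+0+12·4·11=1248 → min 1248 | A_2..A_4: k=2: 0+528+15·4·12=1248; k=3: 660+0+15·11·12=2640 → min 1248.
Length 4: A_1..A_4: k=1: 0+1248+12·15·12=3408; k=2: 720+528+12·4·12=1824; k=3: 1248+0+12·11·12=2832 → min 1824.
Optimal parenthesization: ((A_1 × A_2) × (A_3 × A_4)) with cost 1824.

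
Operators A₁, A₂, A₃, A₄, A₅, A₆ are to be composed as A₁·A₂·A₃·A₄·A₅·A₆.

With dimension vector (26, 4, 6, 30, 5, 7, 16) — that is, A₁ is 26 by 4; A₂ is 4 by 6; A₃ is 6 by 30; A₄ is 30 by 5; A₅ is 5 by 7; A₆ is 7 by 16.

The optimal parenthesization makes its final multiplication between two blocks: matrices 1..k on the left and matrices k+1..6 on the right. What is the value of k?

1

Adjacent pairs: A₁A₂ = 26·4·6 = 624; A₂A₃ = 4·6·30 = 720; A₃A₄ = 6·30·5 = 900; A₄A₅ = 30·5·7 = 1050; A₅A₆ = 5·7·16 = 560.
Length 3: A₁..A₃: k=1: 0+720+26·4·30=3840; k=2: 624+0+26·6·30=5304 → min 3840 | A₂..A₄: k=2: 0+900+4·6·5=1020; k=3: 720+0+4·30·5=1320 → min 1020 | A₃..A₅: k=3: 0+1050+6·30·7=2310; k=4: 900+0+6·5·7=1110 → min 1110 | A₄..A₆: k=4: 0+560+30·5·16=2960; k=5: 1050+0+30·7·16=4410 → min 2960.
Length 4: A₁..A₄: k=1: 0+1020+26·4·5=1540; k=2: 624+900+26·6·5=2304; k=3: 3840+0+26·30·5=7740 → min 1540 | A₂..A₅: k=2: 0+1110+4·6·7=1278; k=3: 720+1050+4·30·7=2610; k=4: 1020+0+4·5·7=1160 → min 1160 | A₃..A₆: k=3: 0+2960+6·30·16=5840; k=4: 900+560+6·5·16=1940; k=5: 1110+0+6·7·16=1782 → min 1782.
Length 5: A₁..A₅: k=1: 0+1160+26·4·7=1888; k=2: 624+1110+26·6·7=2826; k=3: 3840+1050+26·30·7=10350; k=4: 1540+0+26·5·7=2450 → min 1888 | A₂..A₆: k=2: 0+1782+4·6·16=2166; k=3: 720+2960+4·30·16=5600; k=4: 1020+560+4·5·16=1900; k=5: 1160+0+4·7·16=1608 → min 1608.
Top-level splits: k=1: (A₁..A₁)·(A₂..A₆) → 0+1608+26·4·16 = 3272; k=2: (A₁..A₂)·(A₃..A₆) → 624+1782+26·6·16 = 4902; k=3: (A₁..A₃)·(A₄..A₆) → 3840+2960+26·30·16 = 19280; k=4: (A₁..A₄)·(A₅..A₆) → 1540+560+26·5·16 = 4180; k=5: (A₁..A₅)·(A₆..A₆) → 1888+0+26·7·16 = 4800.
Best split is after A₁, i.e. k = 1.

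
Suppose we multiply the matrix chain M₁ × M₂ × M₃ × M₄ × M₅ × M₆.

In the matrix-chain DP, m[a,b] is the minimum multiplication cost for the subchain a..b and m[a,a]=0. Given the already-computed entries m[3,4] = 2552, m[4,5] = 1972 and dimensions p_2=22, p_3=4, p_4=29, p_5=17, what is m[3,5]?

3468

m[3,5] = min over k∈[3,4] of m[3,k]+m[k+1,5]+p_{2}·p_k·p_{5}.
k=3: 0 + 1972 + 22·4·17 = 3468; k=4: 2552 + 0 + 22·29·17 = 13398.
Minimum: 3468 at k=3.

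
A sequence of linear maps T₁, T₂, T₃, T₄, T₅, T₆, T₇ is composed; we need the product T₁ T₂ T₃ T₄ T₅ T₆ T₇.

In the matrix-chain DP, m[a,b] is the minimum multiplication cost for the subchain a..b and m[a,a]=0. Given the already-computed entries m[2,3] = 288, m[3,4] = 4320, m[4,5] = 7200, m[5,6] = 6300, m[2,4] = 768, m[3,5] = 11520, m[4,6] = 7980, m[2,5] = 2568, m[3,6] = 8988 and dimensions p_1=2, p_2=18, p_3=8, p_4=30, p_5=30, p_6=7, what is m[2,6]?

m[2,6] = min over k∈[2,5] of m[2,k]+m[k+1,6]+p_{1}·p_k·p_{6}.
k=2: 0 + 8988 + 2·18·7 = 9240; k=3: 288 + 7980 + 2·8·7 = 8380; k=4: 768 + 6300 + 2·30·7 = 7488; k=5: 2568 + 0 + 2·30·7 = 2988.
Minimum: 2988 at k=5.

2988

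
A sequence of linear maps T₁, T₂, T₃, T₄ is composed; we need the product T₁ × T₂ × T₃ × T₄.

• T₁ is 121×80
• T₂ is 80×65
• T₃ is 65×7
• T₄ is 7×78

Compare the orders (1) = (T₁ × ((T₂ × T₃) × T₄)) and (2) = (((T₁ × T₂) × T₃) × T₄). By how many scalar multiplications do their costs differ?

Order (1) = (T₁ × ((T₂ × T₃) × T₄)): (T₂ × T₃): 80×65 by 65×7 → 80×7, cost 80·65·7 = 36400; ((T₂ × T₃) × T₄): 80×7 by 7×78 → 80×78, cost 80·7·78 = 43680; cumulative 80080; (T₁ × ((T₂ × T₃) × T₄)): 121×80 by 80×78 → 121×78, cost 121·80·78 = 755040; cumulative 835120. Total 835120.
Order (2) = (((T₁ × T₂) × T₃) × T₄): (T₁ × T₂): 121×80 by 80×65 → 121×65, cost 121·80·65 = 629200; ((T₁ × T₂) × T₃): 121×65 by 65×7 → 121×7, cost 121·65·7 = 55055; cumulative 684255; (((T₁ × T₂) × T₃) × T₄): 121×7 by 7×78 → 121×78, cost 121·7·78 = 66066; cumulative 750321. Total 750321.
Difference: |835120 − 750321| = 84799.

84799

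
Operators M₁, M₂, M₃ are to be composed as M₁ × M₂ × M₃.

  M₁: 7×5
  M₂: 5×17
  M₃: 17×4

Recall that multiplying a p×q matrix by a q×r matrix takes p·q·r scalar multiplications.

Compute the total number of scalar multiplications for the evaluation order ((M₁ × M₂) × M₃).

(M₁ × M₂): 7×5 by 5×17 → 7×17, cost 7·5·17 = 595
((M₁ × M₂) × M₃): 7×17 by 17×4 → 7×4, cost 7·17·4 = 476; cumulative 1071
Total: 1071 scalar multiplications.

1071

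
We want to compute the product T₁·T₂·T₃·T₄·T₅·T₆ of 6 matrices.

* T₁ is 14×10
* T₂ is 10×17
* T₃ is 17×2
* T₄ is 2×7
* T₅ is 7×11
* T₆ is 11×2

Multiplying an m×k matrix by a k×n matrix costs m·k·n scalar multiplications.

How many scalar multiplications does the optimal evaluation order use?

842

Adjacent pairs: T₁T₂ = 14·10·17 = 2380; T₂T₃ = 10·17·2 = 340; T₃T₄ = 17·2·7 = 238; T₄T₅ = 2·7·11 = 154; T₅T₆ = 7·11·2 = 154.
Length 3: T₁..T₃: k=1: 0+340+14·10·2=620; k=2: 2380+0+14·17·2=2856 → min 620 | T₂..T₄: k=2: 0+238+10·17·7=1428; k=3: 340+0+10·2·7=480 → min 480 | T₃..T₅: k=3: 0+154+17·2·11=528; k=4: 238+0+17·7·11=1547 → min 528 | T₄..T₆: k=4: 0+154+2·7·2=182; k=5: 154+0+2·11·2=198 → min 182.
Length 4: T₁..T₄: k=1: 0+480+14·10·7=1460; k=2: 2380+238+14·17·7=4284; k=3: 620+0+14·2·7=816 → min 816 | T₂..T₅: k=2: 0+528+10·17·11=2398; k=3: 340+154+10·2·11=714; k=4: 480+0+10·7·11=1250 → min 714 | T₃..T₆: k=3: 0+182+17·2·2=250; k=4: 238+154+17·7·2=630; k=5: 528+0+17·11·2=902 → min 250.
Length 5: T₁..T₅: k=1: 0+714+14·10·11=2254; k=2: 2380+528+14·17·11=5526; k=3: 620+154+14·2·11=1082; k=4: 816+0+14·7·11=1894 → min 1082 | T₂..T₆: k=2: 0+250+10·17·2=590; k=3: 340+182+10·2·2=562; k=4: 480+154+10·7·2=774; k=5: 714+0+10·11·2=934 → min 562.
Length 6: T₁..T₆: k=1: 0+562+14·10·2=842; k=2: 2380+250+14·17·2=3106; k=3: 620+182+14·2·2=858; k=4: 816+154+14·7·2=1166; k=5: 1082+0+14·11·2=1390 → min 842.
Optimal order: (T₁·((T₂·T₃)·(T₄·(T₅·T₆)))) with cost 842.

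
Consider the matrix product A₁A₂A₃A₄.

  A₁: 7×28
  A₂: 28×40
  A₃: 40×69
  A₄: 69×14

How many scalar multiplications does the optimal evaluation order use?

33922

Adjacent pairs: A₁A₂ = 7·28·40 = 7840; A₂A₃ = 28·40·69 = 77280; A₃A₄ = 40·69·14 = 38640.
Length 3: A₁..A₃: k=1: 0+77280+7·28·69=90804; k=2: 7840+0+7·40·69=27160 → min 27160 | A₂..A₄: k=2: 0+38640+28·40·14=54320; k=3: 77280+0+28·69·14=104328 → min 54320.
Length 4: A₁..A₄: k=1: 0+54320+7·28·14=57064; k=2: 7840+38640+7·40·14=50400; k=3: 27160+0+7·69·14=33922 → min 33922.
Optimal order: (((A₁A₂)A₃)A₄) with cost 33922.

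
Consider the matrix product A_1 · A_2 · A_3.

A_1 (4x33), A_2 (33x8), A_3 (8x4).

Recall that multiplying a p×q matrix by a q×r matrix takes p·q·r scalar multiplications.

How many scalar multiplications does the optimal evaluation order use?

Order (A_1 · (A_2 · A_3)): (A_2 · A_3): 33×8 by 8×4 → 33×4, cost 33·8·4 = 1056; (A_1 · (A_2 · A_3)): 4×33 by 33×4 → 4×4, cost 4·33·4 = 528; cumulative 1584. Total 1584.
Order ((A_1 · A_2) · A_3): (A_1 · A_2): 4×33 by 33×8 → 4×8, cost 4·33·8 = 1056; ((A_1 · A_2) · A_3): 4×8 by 8×4 → 4×4, cost 4·8·4 = 128; cumulative 1184. Total 1184.
Minimum: 1184.

1184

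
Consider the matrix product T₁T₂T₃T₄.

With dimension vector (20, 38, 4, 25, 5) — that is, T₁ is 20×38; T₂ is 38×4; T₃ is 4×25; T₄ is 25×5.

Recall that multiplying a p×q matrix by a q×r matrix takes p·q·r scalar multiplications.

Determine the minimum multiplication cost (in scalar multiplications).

Adjacent pairs: T₁T₂ = 20·38·4 = 3040; T₂T₃ = 38·4·25 = 3800; T₃T₄ = 4·25·5 = 500.
Length 3: T₁..T₃: k=1: 0+3800+20·38·25=22800; k=2: 3040+0+20·4·25=5040 → min 5040 | T₂..T₄: k=2: 0+500+38·4·5=1260; k=3: 3800+0+38·25·5=8550 → min 1260.
Length 4: T₁..T₄: k=1: 0+1260+20·38·5=5060; k=2: 3040+500+20·4·5=3940; k=3: 5040+0+20·25·5=7540 → min 3940.
Optimal order: ((T₁T₂)(T₃T₄)) with cost 3940.

3940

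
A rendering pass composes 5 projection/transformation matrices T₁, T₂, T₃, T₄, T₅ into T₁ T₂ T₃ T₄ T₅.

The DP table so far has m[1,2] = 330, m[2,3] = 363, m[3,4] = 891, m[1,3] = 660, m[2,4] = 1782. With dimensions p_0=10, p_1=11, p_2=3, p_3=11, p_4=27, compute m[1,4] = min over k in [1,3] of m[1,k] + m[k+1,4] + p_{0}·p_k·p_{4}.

m[1,4] = min over k∈[1,3] of m[1,k]+m[k+1,4]+p_{0}·p_k·p_{4}.
k=1: 0 + 1782 + 10·11·27 = 4752; k=2: 330 + 891 + 10·3·27 = 2031; k=3: 660 + 0 + 10·11·27 = 3630.
Minimum: 2031 at k=2.

2031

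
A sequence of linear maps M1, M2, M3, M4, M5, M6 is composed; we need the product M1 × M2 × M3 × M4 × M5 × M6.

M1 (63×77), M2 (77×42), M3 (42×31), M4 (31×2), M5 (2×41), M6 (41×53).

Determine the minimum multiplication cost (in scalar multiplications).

Adjacent pairs: M1M2 = 63·77·42 = 203742; M2M3 = 77·42·31 = 100254; M3M4 = 42·31·2 = 2604; M4M5 = 31·2·41 = 2542; M5M6 = 2·41·53 = 4346.
Length 3: M1..M3: k=1: 0+100254+63·77·31=250635; k=2: 203742+0+63·42·31=285768 → min 250635 | M2..M4: k=2: 0+2604+77·42·2=9072; k=3: 100254+0+77·31·2=105028 → min 9072 | M3..M5: k=3: 0+2542+42·31·41=55924; k=4: 2604+0+42·2·41=6048 → min 6048 | M4..M6: k=4: 0+4346+31·2·53=7632; k=5: 2542+0+31·41·53=69905 → min 7632.
Length 4: M1..M4: k=1: 0+9072+63·77·2=18774; k=2: 203742+2604+63·42·2=211638; k=3: 250635+0+63·31·2=254541 → min 18774 | M2..M5: k=2: 0+6048+77·42·41=138642; k=3: 100254+2542+77·31·41=200663; k=4: 9072+0+77·2·41=15386 → min 15386 | M3..M6: k=3: 0+7632+42·31·53=76638; k=4: 2604+4346+42·2·53=11402; k=5: 6048+0+42·41·53=97314 → min 11402.
Length 5: M1..M5: k=1: 0+15386+63·77·41=214277; k=2: 203742+6048+63·42·41=318276; k=3: 250635+2542+63·31·41=333250; k=4: 18774+0+63·2·41=23940 → min 23940 | M2..M6: k=2: 0+11402+77·42·53=182804; k=3: 100254+7632+77·31·53=234397; k=4: 9072+4346+77·2·53=21580; k=5: 15386+0+77·41·53=182707 → min 21580.
Length 6: M1..M6: k=1: 0+21580+63·77·53=278683; k=2: 203742+11402+63·42·53=355382; k=3: 250635+7632+63·31·53=361776; k=4: 18774+4346+63·2·53=29798; k=5: 23940+0+63·41·53=160839 → min 29798.
Optimal order: ((M1 × (M2 × (M3 × M4))) × (M5 × M6)) with cost 29798.

29798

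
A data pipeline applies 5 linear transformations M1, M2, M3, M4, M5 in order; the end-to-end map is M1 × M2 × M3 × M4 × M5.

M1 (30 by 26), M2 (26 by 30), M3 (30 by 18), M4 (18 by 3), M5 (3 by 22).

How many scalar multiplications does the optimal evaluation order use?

Adjacent pairs: M1M2 = 30·26·30 = 23400; M2M3 = 26·30·18 = 14040; M3M4 = 30·18·3 = 1620; M4M5 = 18·3·22 = 1188.
Length 3: M1..M3: k=1: 0+14040+30·26·18=28080; k=2: 23400+0+30·30·18=39600 → min 28080 | M2..M4: k=2: 0+1620+26·30·3=3960; k=3: 14040+0+26·18·3=15444 → min 3960 | M3..M5: k=3: 0+1188+30·18·22=13068; k=4: 1620+0+30·3·22=3600 → min 3600.
Length 4: M1..M4: k=1: 0+3960+30·26·3=6300; k=2: 23400+1620+30·30·3=27720; k=3: 28080+0+30·18·3=29700 → min 6300 | M2..M5: k=2: 0+3600+26·30·22=20760; k=3: 14040+1188+26·18·22=25524; k=4: 3960+0+26·3·22=5676 → min 5676.
Length 5: M1..M5: k=1: 0+5676+30·26·22=22836; k=2: 23400+3600+30·30·22=46800; k=3: 28080+1188+30·18·22=41148; k=4: 6300+0+30·3·22=8280 → min 8280.
Optimal order: ((M1 × (M2 × (M3 × M4))) × M5) with cost 8280.

8280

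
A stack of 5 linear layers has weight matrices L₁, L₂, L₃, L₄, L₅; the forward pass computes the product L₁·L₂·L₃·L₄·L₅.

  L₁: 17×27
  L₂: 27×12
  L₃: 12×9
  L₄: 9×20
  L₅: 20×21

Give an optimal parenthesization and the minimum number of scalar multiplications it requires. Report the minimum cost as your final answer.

14040

Adjacent pairs: L₁L₂ = 17·27·12 = 5508; L₂L₃ = 27·12·9 = 2916; L₃L₄ = 12·9·20 = 2160; L₄L₅ = 9·20·21 = 3780.
Length 3: L₁..L₃: k=1: 0+2916+17·27·9=7047; k=2: 5508+0+17·12·9=7344 → min 7047 | L₂..L₄: k=2: 0+2160+27·12·20=8640; k=3: 2916+0+27·9·20=7776 → min 7776 | L₃..L₅: k=3: 0+3780+12·9·21=6048; k=4: 2160+0+12·20·21=7200 → min 6048.
Length 4: L₁..L₄: k=1: 0+7776+17·27·20=16956; k=2: 5508+2160+17·12·20=11748; k=3: 7047+0+17·9·20=10107 → min 10107 | L₂..L₅: k=2: 0+6048+27·12·21=12852; k=3: 2916+3780+27·9·21=11799; k=4: 7776+0+27·20·21=19116 → min 11799.
Length 5: L₁..L₅: k=1: 0+11799+17·27·21=21438; k=2: 5508+6048+17·12·21=15840; k=3: 7047+3780+17·9·21=14040; k=4: 10107+0+17·20·21=17247 → min 14040.
Optimal parenthesization: ((L₁·(L₂·L₃))·(L₄·L₅)) with cost 14040.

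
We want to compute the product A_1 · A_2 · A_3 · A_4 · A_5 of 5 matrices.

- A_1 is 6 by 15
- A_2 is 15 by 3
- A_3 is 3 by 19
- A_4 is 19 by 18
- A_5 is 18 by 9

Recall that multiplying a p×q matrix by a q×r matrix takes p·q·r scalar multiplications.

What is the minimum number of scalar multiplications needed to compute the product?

Adjacent pairs: A_1A_2 = 6·15·3 = 270; A_2A_3 = 15·3·19 = 855; A_3A_4 = 3·19·18 = 1026; A_4A_5 = 19·18·9 = 3078.
Length 3: A_1..A_3: k=1: 0+855+6·15·19=2565; k=2: 270+0+6·3·19=612 → min 612 | A_2..A_4: k=2: 0+1026+15·3·18=1836; k=3: 855+0+15·19·18=5985 → min 1836 | A_3..A_5: k=3: 0+3078+3·19·9=3591; k=4: 1026+0+3·18·9=1512 → min 1512.
Length 4: A_1..A_4: k=1: 0+1836+6·15·18=3456; k=2: 270+1026+6·3·18=1620; k=3: 612+0+6·19·18=2664 → min 1620 | A_2..A_5: k=2: 0+1512+15·3·9=1917; k=3: 855+3078+15·19·9=6498; k=4: 1836+0+15·18·9=4266 → min 1917.
Length 5: A_1..A_5: k=1: 0+1917+6·15·9=2727; k=2: 270+1512+6·3·9=1944; k=3: 612+3078+6·19·9=4716; k=4: 1620+0+6·18·9=2592 → min 1944.
Optimal order: ((A_1 · A_2) · ((A_3 · A_4) · A_5)) with cost 1944.

1944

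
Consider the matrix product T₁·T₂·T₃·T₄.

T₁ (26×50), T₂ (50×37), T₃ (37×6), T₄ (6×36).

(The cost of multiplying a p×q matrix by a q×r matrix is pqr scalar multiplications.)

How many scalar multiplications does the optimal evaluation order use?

24516

Adjacent pairs: T₁T₂ = 26·50·37 = 48100; T₂T₃ = 50·37·6 = 11100; T₃T₄ = 37·6·36 = 7992.
Length 3: T₁..T₃: k=1: 0+11100+26·50·6=18900; k=2: 48100+0+26·37·6=53872 → min 18900 | T₂..T₄: k=2: 0+7992+50·37·36=74592; k=3: 11100+0+50·6·36=21900 → min 21900.
Length 4: T₁..T₄: k=1: 0+21900+26·50·36=68700; k=2: 48100+7992+26·37·36=90724; k=3: 18900+0+26·6·36=24516 → min 24516.
Optimal order: ((T₁·(T₂·T₃))·T₄) with cost 24516.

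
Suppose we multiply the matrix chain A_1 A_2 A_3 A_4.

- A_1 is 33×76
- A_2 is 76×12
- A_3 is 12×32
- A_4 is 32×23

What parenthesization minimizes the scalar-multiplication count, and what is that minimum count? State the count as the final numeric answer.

48036

Adjacent pairs: A_1A_2 = 33·76·12 = 30096; A_2A_3 = 76·12·32 = 29184; A_3A_4 = 12·32·23 = 8832.
Length 3: A_1..A_3: k=1: 0+29184+33·76·32=109440; k=2: 30096+0+33·12·32=42768 → min 42768 | A_2..A_4: k=2: 0+8832+76·12·23=29808; k=3: 29184+0+76·32·23=85120 → min 29808.
Length 4: A_1..A_4: k=1: 0+29808+33·76·23=87492; k=2: 30096+8832+33·12·23=48036; k=3: 42768+0+33·32·23=67056 → min 48036.
Optimal parenthesization: ((A_1 A_2) (A_3 A_4)) with cost 48036.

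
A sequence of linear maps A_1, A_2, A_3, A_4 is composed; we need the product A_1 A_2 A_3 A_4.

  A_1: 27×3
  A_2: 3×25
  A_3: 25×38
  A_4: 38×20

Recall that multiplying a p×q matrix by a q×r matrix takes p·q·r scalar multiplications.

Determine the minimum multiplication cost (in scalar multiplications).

Adjacent pairs: A_1A_2 = 27·3·25 = 2025; A_2A_3 = 3·25·38 = 2850; A_3A_4 = 25·38·20 = 19000.
Length 3: A_1..A_3: k=1: 0+2850+27·3·38=5928; k=2: 2025+0+27·25·38=27675 → min 5928 | A_2..A_4: k=2: 0+19000+3·25·20=20500; k=3: 2850+0+3·38·20=5130 → min 5130.
Length 4: A_1..A_4: k=1: 0+5130+27·3·20=6750; k=2: 2025+19000+27·25·20=34525; k=3: 5928+0+27·38·20=26448 → min 6750.
Optimal order: (A_1 ((A_2 A_3) A_4)) with cost 6750.

6750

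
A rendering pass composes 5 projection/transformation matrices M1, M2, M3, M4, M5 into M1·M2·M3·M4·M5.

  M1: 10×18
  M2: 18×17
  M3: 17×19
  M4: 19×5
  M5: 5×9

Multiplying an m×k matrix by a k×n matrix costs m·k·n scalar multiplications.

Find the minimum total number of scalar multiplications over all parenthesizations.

Adjacent pairs: M1M2 = 10·18·17 = 3060; M2M3 = 18·17·19 = 5814; M3M4 = 17·19·5 = 1615; M4M5 = 19·5·9 = 855.
Length 3: M1..M3: k=1: 0+5814+10·18·19=9234; k=2: 3060+0+10·17·19=6290 → min 6290 | M2..M4: k=2: 0+1615+18·17·5=3145; k=3: 5814+0+18·19·5=7524 → min 3145 | M3..M5: k=3: 0+855+17·19·9=3762; k=4: 1615+0+17·5·9=2380 → min 2380.
Length 4: M1..M4: k=1: 0+3145+10·18·5=4045; k=2: 3060+1615+10·17·5=5525; k=3: 6290+0+10·19·5=7240 → min 4045 | M2..M5: k=2: 0+2380+18·17·9=5134; k=3: 5814+855+18·19·9=9747; k=4: 3145+0+18·5·9=3955 → min 3955.
Length 5: M1..M5: k=1: 0+3955+10·18·9=5575; k=2: 3060+2380+10·17·9=6970; k=3: 6290+855+10·19·9=8855; k=4: 4045+0+10·5·9=4495 → min 4495.
Optimal order: ((M1·(M2·(M3·M4)))·M5) with cost 4495.

4495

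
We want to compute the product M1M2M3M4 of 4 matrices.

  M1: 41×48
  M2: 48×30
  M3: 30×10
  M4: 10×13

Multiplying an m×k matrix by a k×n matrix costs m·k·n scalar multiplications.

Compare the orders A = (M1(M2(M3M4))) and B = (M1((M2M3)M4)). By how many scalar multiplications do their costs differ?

1980

Order A = (M1(M2(M3M4))): (M3M4): 30×10 by 10×13 → 30×13, cost 30·10·13 = 3900; (M2(M3M4)): 48×30 by 30×13 → 48×13, cost 48·30·13 = 18720; cumulative 22620; (M1(M2(M3M4))): 41×48 by 48×13 → 41×13, cost 41·48·13 = 25584; cumulative 48204. Total 48204.
Order B = (M1((M2M3)M4)): (M2M3): 48×30 by 30×10 → 48×10, cost 48·30·10 = 14400; ((M2M3)M4): 48×10 by 10×13 → 48×13, cost 48·10·13 = 6240; cumulative 20640; (M1((M2M3)M4)): 41×48 by 48×13 → 41×13, cost 41·48·13 = 25584; cumulative 46224. Total 46224.
Difference: |48204 − 46224| = 1980.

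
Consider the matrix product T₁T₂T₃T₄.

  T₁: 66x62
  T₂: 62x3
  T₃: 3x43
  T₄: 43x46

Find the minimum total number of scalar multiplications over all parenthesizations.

27318

Adjacent pairs: T₁T₂ = 66·62·3 = 12276; T₂T₃ = 62·3·43 = 7998; T₃T₄ = 3·43·46 = 5934.
Length 3: T₁..T₃: k=1: 0+7998+66·62·43=183954; k=2: 12276+0+66·3·43=20790 → min 20790 | T₂..T₄: k=2: 0+5934+62·3·46=14490; k=3: 7998+0+62·43·46=130634 → min 14490.
Length 4: T₁..T₄: k=1: 0+14490+66·62·46=202722; k=2: 12276+5934+66·3·46=27318; k=3: 20790+0+66·43·46=151338 → min 27318.
Optimal order: ((T₁T₂)(T₃T₄)) with cost 27318.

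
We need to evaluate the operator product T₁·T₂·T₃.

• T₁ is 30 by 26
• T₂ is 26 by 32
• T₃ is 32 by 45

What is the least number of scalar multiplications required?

Order (T₁·(T₂·T₃)): (T₂·T₃): 26×32 by 32×45 → 26×45, cost 26·32·45 = 37440; (T₁·(T₂·T₃)): 30×26 by 26×45 → 30×45, cost 30·26·45 = 35100; cumulative 72540. Total 72540.
Order ((T₁·T₂)·T₃): (T₁·T₂): 30×26 by 26×32 → 30×32, cost 30·26·32 = 24960; ((T₁·T₂)·T₃): 30×32 by 32×45 → 30×45, cost 30·32·45 = 43200; cumulative 68160. Total 68160.
Minimum: 68160.

68160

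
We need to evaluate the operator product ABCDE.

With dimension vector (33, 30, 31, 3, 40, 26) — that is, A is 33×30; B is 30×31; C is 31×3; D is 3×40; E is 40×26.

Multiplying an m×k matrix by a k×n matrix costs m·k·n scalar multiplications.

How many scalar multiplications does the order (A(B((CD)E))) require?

(CD): 31×3 by 3×40 → 31×40, cost 31·3·40 = 3720
((CD)E): 31×40 by 40×26 → 31×26, cost 31·40·26 = 32240; cumulative 35960
(B((CD)E)): 30×31 by 31×26 → 30×26, cost 30·31·26 = 24180; cumulative 60140
(A(B((CD)E))): 33×30 by 30×26 → 33×26, cost 33·30·26 = 25740; cumulative 85880
Total: 85880 scalar multiplications.

85880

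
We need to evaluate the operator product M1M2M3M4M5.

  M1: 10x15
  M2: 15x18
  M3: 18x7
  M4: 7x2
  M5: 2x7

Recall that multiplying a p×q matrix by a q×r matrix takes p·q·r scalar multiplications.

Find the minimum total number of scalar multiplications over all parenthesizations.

1232

Adjacent pairs: M1M2 = 10·15·18 = 2700; M2M3 = 15·18·7 = 1890; M3M4 = 18·7·2 = 252; M4M5 = 7·2·7 = 98.
Length 3: M1..M3: k=1: 0+1890+10·15·7=2940; k=2: 2700+0+10·18·7=3960 → min 2940 | M2..M4: k=2: 0+252+15·18·2=792; k=3: 1890+0+15·7·2=2100 → min 792 | M3..M5: k=3: 0+98+18·7·7=980; k=4: 252+0+18·2·7=504 → min 504.
Length 4: M1..M4: k=1: 0+792+10·15·2=1092; k=2: 2700+252+10·18·2=3312; k=3: 2940+0+10·7·2=3080 → min 1092 | M2..M5: k=2: 0+504+15·18·7=2394; k=3: 1890+98+15·7·7=2723; k=4: 792+0+15·2·7=1002 → min 1002.
Length 5: M1..M5: k=1: 0+1002+10·15·7=2052; k=2: 2700+504+10·18·7=4464; k=3: 2940+98+10·7·7=3528; k=4: 1092+0+10·2·7=1232 → min 1232.
Optimal order: ((M1(M2(M3M4)))M5) with cost 1232.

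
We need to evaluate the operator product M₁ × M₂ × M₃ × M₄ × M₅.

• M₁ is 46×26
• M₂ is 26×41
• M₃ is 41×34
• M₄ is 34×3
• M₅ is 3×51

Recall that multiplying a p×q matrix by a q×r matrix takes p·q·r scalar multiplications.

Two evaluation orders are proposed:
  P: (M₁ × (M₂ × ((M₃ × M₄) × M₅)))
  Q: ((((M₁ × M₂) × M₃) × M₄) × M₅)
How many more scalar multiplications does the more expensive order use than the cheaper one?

Order P = (M₁ × (M₂ × ((M₃ × M₄) × M₅))): (M₃ × M₄): 41×34 by 34×3 → 41×3, cost 41·34·3 = 4182; ((M₃ × M₄) × M₅): 41×3 by 3×51 → 41×51, cost 41·3·51 = 6273; cumulative 10455; (M₂ × ((M₃ × M₄) × M₅)): 26×41 by 41×51 → 26×51, cost 26·41·51 = 54366; cumulative 64821; (M₁ × (M₂ × ((M₃ × M₄) × M₅))): 46×26 by 26×51 → 46×51, cost 46·26·51 = 60996; cumulative 125817. Total 125817.
Order Q = ((((M₁ × M₂) × M₃) × M₄) × M₅): (M₁ × M₂): 46×26 by 26×41 → 46×41, cost 46·26·41 = 49036; ((M₁ × M₂) × M₃): 46×41 by 41×34 → 46×34, cost 46·41·34 = 64124; cumulative 113160; (((M₁ × M₂) × M₃) × M₄): 46×34 by 34×3 → 46×3, cost 46·34·3 = 4692; cumulative 117852; ((((M₁ × M₂) × M₃) × M₄) × M₅): 46×3 by 3×51 → 46×51, cost 46·3·51 = 7038; cumulative 124890. Total 124890.
Difference: |125817 − 124890| = 927.

927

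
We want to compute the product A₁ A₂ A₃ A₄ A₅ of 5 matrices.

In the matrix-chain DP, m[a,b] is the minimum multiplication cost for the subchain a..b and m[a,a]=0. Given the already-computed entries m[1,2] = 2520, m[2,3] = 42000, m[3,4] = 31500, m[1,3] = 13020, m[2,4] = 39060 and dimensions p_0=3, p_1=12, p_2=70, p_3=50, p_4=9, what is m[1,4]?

m[1,4] = min over k∈[1,3] of m[1,k]+m[k+1,4]+p_{0}·p_k·p_{4}.
k=1: 0 + 39060 + 3·12·9 = 39384; k=2: 2520 + 31500 + 3·70·9 = 35910; k=3: 13020 + 0 + 3·50·9 = 14370.
Minimum: 14370 at k=3.

14370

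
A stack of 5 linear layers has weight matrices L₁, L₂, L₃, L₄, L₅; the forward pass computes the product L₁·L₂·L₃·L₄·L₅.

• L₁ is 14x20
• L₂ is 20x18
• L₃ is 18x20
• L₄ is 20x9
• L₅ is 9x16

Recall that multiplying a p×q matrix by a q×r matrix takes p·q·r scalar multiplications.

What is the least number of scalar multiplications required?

11016

Adjacent pairs: L₁L₂ = 14·20·18 = 5040; L₂L₃ = 20·18·20 = 7200; L₃L₄ = 18·20·9 = 3240; L₄L₅ = 20·9·16 = 2880.
Length 3: L₁..L₃: k=1: 0+7200+14·20·20=12800; k=2: 5040+0+14·18·20=10080 → min 10080 | L₂..L₄: k=2: 0+3240+20·18·9=6480; k=3: 7200+0+20·20·9=10800 → min 6480 | L₃..L₅: k=3: 0+2880+18·20·16=8640; k=4: 3240+0+18·9·16=5832 → min 5832.
Length 4: L₁..L₄: k=1: 0+6480+14·20·9=9000; k=2: 5040+3240+14·18·9=10548; k=3: 10080+0+14·20·9=12600 → min 9000 | L₂..L₅: k=2: 0+5832+20·18·16=11592; k=3: 7200+2880+20·20·16=16480; k=4: 6480+0+20·9·16=9360 → min 9360.
Length 5: L₁..L₅: k=1: 0+9360+14·20·16=13840; k=2: 5040+5832+14·18·16=14904; k=3: 10080+2880+14·20·16=17440; k=4: 9000+0+14·9·16=11016 → min 11016.
Optimal order: ((L₁·(L₂·(L₃·L₄)))·L₅) with cost 11016.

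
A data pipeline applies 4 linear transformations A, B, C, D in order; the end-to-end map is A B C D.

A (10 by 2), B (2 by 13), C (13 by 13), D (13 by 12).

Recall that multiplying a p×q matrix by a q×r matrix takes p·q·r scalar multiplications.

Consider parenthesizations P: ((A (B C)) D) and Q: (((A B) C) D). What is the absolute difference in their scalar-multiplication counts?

1352

Order P = ((A (B C)) D): (B C): 2×13 by 13×13 → 2×13, cost 2·13·13 = 338; (A (B C)): 10×2 by 2×13 → 10×13, cost 10·2·13 = 260; cumulative 598; ((A (B C)) D): 10×13 by 13×12 → 10×12, cost 10·13·12 = 1560; cumulative 2158. Total 2158.
Order Q = (((A B) C) D): (A B): 10×2 by 2×13 → 10×13, cost 10·2·13 = 260; ((A B) C): 10×13 by 13×13 → 10×13, cost 10·13·13 = 1690; cumulative 1950; (((A B) C) D): 10×13 by 13×12 → 10×12, cost 10·13·12 = 1560; cumulative 3510. Total 3510.
Difference: |2158 − 3510| = 1352.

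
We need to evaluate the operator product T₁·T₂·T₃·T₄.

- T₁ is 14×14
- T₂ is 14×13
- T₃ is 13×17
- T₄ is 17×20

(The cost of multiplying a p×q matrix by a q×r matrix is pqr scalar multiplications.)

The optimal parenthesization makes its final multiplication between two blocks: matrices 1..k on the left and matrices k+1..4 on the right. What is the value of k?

Adjacent pairs: T₁T₂ = 14·14·13 = 2548; T₂T₃ = 14·13·17 = 3094; T₃T₄ = 13·17·20 = 4420.
Length 3: T₁..T₃: k=1: 0+3094+14·14·17=6426; k=2: 2548+0+14·13·17=5642 → min 5642 | T₂..T₄: k=2: 0+4420+14·13·20=8060; k=3: 3094+0+14·17·20=7854 → min 7854.
Top-level splits: k=1: (T₁..T₁)·(T₂..T₄) → 0+7854+14·14·20 = 11774; k=2: (T₁..T₂)·(T₃..T₄) → 2548+4420+14·13·20 = 10608; k=3: (T₁..T₃)·(T₄..T₄) → 5642+0+14·17·20 = 10402.
Best split is after T₃, i.e. k = 3.

3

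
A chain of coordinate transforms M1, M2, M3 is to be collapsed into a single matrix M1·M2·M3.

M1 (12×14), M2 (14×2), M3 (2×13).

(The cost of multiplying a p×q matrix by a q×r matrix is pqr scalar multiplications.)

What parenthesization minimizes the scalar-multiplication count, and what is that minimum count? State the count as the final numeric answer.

(M1·(M2·M3)): cost 2548.
((M1·M2)·M3): cost 648.
Optimal: ((M1·M2)·M3) with cost 648.

648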